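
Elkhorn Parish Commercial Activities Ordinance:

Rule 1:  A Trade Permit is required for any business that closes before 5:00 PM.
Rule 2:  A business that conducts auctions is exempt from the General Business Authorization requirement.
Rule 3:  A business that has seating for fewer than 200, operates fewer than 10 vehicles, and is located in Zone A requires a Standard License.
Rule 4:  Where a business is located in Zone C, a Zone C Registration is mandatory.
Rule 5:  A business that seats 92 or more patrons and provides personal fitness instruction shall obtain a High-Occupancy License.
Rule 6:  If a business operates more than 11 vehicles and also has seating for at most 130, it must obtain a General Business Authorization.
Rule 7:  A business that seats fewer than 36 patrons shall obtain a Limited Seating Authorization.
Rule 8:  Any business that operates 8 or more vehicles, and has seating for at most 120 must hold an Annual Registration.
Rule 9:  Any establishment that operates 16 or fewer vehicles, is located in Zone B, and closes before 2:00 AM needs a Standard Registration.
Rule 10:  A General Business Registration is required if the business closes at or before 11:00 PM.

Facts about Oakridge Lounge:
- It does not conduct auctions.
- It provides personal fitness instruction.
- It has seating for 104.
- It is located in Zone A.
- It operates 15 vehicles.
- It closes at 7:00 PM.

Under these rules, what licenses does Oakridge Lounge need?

Rule 1: closes 7:00 PM, after 5:00 PM → Trade Permit not required.
Rule 2: does not conduct auctions → General Business Authorization exemption does not apply.
Rule 3: seating 104 < 200; vehicles 15 ≥ 10; is located in Zone A → Standard License not required.
Rule 4: is located in Zone A (not: is located in Zone C) → Zone C Registration not required.
Rule 5: seating 104 ≥ 92; provides personal fitness instruction → High-Occupancy License required.
Rule 6: vehicles 15 > 11; seating 104 ≤ 130 → General Business Authorization required.
Rule 7: seating 104 ≥ 36 → Limited Seating Authorization not required.
Rule 8: vehicles 15 ≥ 8; seating 104 ≤ 120 → Annual Registration required.
Rule 9: vehicles 15 ≤ 16; is located in Zone A (not: is located in Zone B); closes 7:00 PM, at/before 2:00 AM → Standard Registration not required.
Rule 10: closes 7:00 PM, at/before 11:00 PM → General Business Registration required.

Annual Registration, General Business Authorization, General Business Registration, High-Occupancy License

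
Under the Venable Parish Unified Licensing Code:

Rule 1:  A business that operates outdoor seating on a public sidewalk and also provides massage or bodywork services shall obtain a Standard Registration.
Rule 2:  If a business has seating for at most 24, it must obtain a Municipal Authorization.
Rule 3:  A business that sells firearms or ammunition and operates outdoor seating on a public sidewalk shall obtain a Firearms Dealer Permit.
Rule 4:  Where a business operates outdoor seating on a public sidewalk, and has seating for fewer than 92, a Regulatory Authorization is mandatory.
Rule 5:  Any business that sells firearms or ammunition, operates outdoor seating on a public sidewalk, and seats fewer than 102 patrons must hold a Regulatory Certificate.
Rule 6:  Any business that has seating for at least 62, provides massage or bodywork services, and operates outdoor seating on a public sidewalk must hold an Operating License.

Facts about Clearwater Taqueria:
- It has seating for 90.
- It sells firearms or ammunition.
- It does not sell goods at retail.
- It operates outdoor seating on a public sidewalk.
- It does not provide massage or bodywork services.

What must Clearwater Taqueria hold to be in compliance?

Rule 1: operates outdoor seating on a public sidewalk; does not provide massage or bodywork services → Standard Registration not required.
Rule 2: seating 90 > 24 → Municipal Authorization not required.
Rule 3: sells firearms or ammunition; operates outdoor seating on a public sidewalk → Firearms Dealer Permit required.
Rule 4: operates outdoor seating on a public sidewalk; seating 90 < 92 → Regulatory Authorization required.
Rule 5: sells firearms or ammunition; operates outdoor seating on a public sidewalk; seating 90 < 102 → Regulatory Certificate required.
Rule 6: seating 90 ≥ 62; does not provide massage or bodywork services; operates outdoor seating on a public sidewalk → Operating License not required.

Firearms Dealer Permit, Regulatory Authorization, Regulatory Certificate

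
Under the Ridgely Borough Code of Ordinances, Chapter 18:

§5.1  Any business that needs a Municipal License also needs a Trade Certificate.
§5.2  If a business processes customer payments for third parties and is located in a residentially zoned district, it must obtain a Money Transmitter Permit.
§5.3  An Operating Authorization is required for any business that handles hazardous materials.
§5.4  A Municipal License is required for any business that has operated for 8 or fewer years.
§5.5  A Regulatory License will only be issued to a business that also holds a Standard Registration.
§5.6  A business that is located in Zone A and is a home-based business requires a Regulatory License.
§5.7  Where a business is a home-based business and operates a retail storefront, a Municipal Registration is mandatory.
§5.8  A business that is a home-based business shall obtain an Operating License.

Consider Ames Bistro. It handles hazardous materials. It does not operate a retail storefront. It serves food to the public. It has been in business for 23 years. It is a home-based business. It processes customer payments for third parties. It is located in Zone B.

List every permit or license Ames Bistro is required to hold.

Operating Authorization, Operating License

§5.1 Municipal License is not required → no effect.
§5.2 processes customer payments for third parties; is located in Zone B (not: is located in a residentially zoned district) → Money Transmitter Permit not required.
§5.3 handles hazardous materials → Operating Authorization required.
§5.4 years in business 23 > 8 → Municipal License not required.
§5.5 Regulatory License is not required → no effect.
§5.6 is located in Zone B (not: is located in Zone A); is a home-based business → Regulatory License not required.
§5.7 is a home-based business; does not operate a retail storefront → Municipal Registration not required.
§5.8 is a home-based business → Operating License required.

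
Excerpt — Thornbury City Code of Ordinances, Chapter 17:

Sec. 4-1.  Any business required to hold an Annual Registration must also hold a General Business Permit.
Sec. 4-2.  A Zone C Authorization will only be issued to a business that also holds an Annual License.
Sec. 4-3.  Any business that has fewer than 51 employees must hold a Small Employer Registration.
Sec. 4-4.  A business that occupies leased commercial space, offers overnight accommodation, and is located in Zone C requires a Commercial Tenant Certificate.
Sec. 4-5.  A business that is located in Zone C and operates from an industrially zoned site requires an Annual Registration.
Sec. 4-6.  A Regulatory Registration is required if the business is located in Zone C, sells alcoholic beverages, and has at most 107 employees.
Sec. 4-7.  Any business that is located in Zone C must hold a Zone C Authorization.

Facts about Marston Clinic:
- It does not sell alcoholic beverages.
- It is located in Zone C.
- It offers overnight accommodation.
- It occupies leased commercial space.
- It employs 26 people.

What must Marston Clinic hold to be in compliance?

Annual License, Commercial Tenant Certificate, Small Employer Registration, Zone C Authorization

Sec. 4-1. Annual Registration is not required → no effect.
Sec. 4-2. Zone C Authorization is required → Annual License also required.
Sec. 4-3. employees 26 < 51 → Small Employer Registration required.
Sec. 4-4. occupies leased commercial space; offers overnight accommodation; is located in Zone C → Commercial Tenant Certificate required.
Sec. 4-5. is located in Zone C; occupies leased commercial space (not: operates from an industrially zoned site) → Annual Registration not required.
Sec. 4-6. is located in Zone C; does not sell alcoholic beverages; employees 26 ≤ 107 → Regulatory Registration not required.
Sec. 4-7. is located in Zone C → Zone C Authorization required.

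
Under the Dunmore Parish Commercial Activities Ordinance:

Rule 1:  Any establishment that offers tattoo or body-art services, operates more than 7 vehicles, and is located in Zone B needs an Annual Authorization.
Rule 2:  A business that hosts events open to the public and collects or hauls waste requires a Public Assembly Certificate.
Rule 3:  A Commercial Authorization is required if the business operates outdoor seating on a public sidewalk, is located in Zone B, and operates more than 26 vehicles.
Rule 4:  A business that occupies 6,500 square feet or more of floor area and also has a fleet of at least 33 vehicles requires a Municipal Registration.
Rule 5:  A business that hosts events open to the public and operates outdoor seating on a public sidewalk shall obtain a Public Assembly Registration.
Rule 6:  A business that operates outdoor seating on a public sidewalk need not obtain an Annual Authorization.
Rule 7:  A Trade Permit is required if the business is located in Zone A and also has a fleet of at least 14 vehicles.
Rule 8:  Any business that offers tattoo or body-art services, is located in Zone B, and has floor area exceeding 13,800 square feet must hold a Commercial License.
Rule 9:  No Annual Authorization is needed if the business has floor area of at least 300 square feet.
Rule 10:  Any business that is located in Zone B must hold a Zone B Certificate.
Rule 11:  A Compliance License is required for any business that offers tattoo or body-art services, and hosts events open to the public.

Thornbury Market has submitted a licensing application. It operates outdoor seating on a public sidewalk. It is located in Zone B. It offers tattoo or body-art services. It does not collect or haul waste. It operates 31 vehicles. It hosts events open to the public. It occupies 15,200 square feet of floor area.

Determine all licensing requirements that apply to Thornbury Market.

Rule 1: offers tattoo or body-art services; vehicles 31 > 7; is located in Zone B → Annual Authorization required.
Rule 2: hosts events open to the public; does not collect or haul waste → Public Assembly Certificate not required.
Rule 3: operates outdoor seating on a public sidewalk; is located in Zone B; vehicles 31 > 26 → Commercial Authorization required.
Rule 4: floor area 15,200 square feet ≥ 6,500 square feet; vehicles 31 < 33 → Municipal Registration not required.
Rule 5: hosts events open to the public; operates outdoor seating on a public sidewalk → Public Assembly Registration required.
Rule 6: operates outdoor seating on a public sidewalk → exempt from Annual Authorization.
Rule 7: is located in Zone B (not: is located in Zone A); vehicles 31 ≥ 14 → Trade Permit not required.
Rule 8: offers tattoo or body-art services; is located in Zone B; floor area 15,200 square feet > 13,800 square feet → Commercial License required.
Rule 9: floor area 15,200 square feet ≥ 300 square feet → exempt from Annual Authorization.
Rule 10: is located in Zone B → Zone B Certificate required.
Rule 11: offers tattoo or body-art services; hosts events open to the public → Compliance License required.

Commercial Authorization, Commercial License, Compliance License, Public Assembly Registration, Zone B Certificate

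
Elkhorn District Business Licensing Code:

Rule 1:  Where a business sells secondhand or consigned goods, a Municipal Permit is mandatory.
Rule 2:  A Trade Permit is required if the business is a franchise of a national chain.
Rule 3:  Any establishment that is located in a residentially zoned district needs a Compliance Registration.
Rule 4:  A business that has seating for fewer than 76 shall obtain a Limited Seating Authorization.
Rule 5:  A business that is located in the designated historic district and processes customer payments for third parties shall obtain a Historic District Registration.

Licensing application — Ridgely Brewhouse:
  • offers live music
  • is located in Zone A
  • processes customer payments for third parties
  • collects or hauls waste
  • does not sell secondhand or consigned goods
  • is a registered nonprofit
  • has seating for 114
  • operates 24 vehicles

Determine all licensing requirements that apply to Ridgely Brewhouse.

None

Rule 1: does not sell secondhand or consigned goods → Municipal Permit not required.
Rule 2: is a registered nonprofit (not: is a franchise of a national chain) → Trade Permit not required.
Rule 3: is located in Zone A (not: is located in a residentially zoned district) → Compliance Registration not required.
Rule 4: seating 114 ≥ 76 → Limited Seating Authorization not required.
Rule 5: is located in Zone A (not: is located in the designated historic district); processes customer payments for third parties → Historic District Registration not required.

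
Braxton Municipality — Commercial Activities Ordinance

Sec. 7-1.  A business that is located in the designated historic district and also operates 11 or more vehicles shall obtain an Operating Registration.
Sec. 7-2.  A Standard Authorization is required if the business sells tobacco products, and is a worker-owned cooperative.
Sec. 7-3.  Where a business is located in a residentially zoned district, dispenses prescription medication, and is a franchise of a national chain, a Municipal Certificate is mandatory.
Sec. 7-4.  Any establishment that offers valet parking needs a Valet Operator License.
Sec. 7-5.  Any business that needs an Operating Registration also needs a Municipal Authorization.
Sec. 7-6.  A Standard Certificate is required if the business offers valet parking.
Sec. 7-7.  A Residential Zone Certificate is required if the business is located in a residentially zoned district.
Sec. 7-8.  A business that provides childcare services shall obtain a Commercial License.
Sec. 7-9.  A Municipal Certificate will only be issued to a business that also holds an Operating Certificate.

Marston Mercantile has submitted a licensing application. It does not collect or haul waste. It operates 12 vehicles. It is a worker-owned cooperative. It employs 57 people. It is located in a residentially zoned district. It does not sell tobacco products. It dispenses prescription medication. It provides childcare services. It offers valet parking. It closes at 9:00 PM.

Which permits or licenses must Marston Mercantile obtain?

Commercial License, Residential Zone Certificate, Standard Certificate, Valet Operator License

Sec. 7-1. is located in a residentially zoned district (not: is located in the designated historic district); vehicles 12 ≥ 11 → Operating Registration not required.
Sec. 7-2. does not sell tobacco products; is a worker-owned cooperative → Standard Authorization not required.
Sec. 7-3. is located in a residentially zoned district; dispenses prescription medication; is a worker-owned cooperative (not: is a franchise of a national chain) → Municipal Certificate not required.
Sec. 7-4. offers valet parking → Valet Operator License required.
Sec. 7-5. Operating Registration is not required → no effect.
Sec. 7-6. offers valet parking → Standard Certificate required.
Sec. 7-7. is located in a residentially zoned district → Residential Zone Certificate required.
Sec. 7-8. provides childcare services → Commercial License required.
Sec. 7-9. Municipal Certificate is not required → no effect.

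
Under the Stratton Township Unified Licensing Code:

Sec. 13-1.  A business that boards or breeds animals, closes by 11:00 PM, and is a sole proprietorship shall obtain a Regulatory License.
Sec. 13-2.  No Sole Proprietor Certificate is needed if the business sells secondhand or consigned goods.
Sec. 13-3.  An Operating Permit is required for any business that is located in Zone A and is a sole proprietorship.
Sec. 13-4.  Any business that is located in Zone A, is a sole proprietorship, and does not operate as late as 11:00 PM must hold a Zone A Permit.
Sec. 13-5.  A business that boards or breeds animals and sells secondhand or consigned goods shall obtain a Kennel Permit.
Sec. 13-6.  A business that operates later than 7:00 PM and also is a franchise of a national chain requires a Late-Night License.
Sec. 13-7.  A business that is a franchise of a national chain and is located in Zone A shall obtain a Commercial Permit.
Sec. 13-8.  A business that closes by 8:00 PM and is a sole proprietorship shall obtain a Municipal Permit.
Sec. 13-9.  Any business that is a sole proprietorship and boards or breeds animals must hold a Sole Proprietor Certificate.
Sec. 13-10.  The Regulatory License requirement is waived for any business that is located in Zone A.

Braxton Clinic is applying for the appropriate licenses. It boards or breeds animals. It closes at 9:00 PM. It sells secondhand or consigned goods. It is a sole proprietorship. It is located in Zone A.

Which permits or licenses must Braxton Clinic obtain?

Kennel Permit, Operating Permit, Zone A Permit

Sec. 13-1. boards or breeds animals; closes 9:00 PM, at/before 11:00 PM; is a sole proprietorship → Regulatory License required.
Sec. 13-2. sells secondhand or consigned goods → exempt from Sole Proprietor Certificate.
Sec. 13-3. is located in Zone A; is a sole proprietorship → Operating Permit required.
Sec. 13-4. is located in Zone A; is a sole proprietorship; closes 9:00 PM, at/before 11:00 PM → Zone A Permit required.
Sec. 13-5. boards or breeds animals; sells secondhand or consigned goods → Kennel Permit required.
Sec. 13-6. closes 9:00 PM, after 7:00 PM; is a sole proprietorship (not: is a franchise of a national chain) → Late-Night License not required.
Sec. 13-7. is a sole proprietorship (not: is a franchise of a national chain); is located in Zone A → Commercial Permit not required.
Sec. 13-8. closes 9:00 PM, after 8:00 PM; is a sole proprietorship → Municipal Permit not required.
Sec. 13-9. is a sole proprietorship; boards or breeds animals → Sole Proprietor Certificate required.
Sec. 13-10. is located in Zone A → exempt from Regulatory License.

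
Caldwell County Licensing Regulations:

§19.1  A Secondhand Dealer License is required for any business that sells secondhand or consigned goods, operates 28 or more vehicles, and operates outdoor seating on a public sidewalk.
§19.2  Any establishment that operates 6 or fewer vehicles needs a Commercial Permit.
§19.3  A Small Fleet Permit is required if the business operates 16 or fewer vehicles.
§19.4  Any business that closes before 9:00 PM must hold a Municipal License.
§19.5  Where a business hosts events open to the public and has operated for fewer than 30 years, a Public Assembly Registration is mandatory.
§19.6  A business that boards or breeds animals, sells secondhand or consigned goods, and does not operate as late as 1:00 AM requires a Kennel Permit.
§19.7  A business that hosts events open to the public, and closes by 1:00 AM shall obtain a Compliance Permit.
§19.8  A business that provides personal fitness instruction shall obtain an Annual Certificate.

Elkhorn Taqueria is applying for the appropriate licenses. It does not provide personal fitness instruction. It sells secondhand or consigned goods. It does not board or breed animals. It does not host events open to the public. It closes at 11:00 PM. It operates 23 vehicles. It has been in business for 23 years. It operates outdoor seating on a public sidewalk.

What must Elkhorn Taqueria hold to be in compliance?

§19.1 sells secondhand or consigned goods; vehicles 23 < 28; operates outdoor seating on a public sidewalk → Secondhand Dealer License not required.
§19.2 vehicles 23 > 6 → Commercial Permit not required.
§19.3 vehicles 23 > 16 → Small Fleet Permit not required.
§19.4 closes 11:00 PM, after 9:00 PM → Municipal License not required.
§19.5 does not host events open to the public; years in business 23 < 30 → Public Assembly Registration not required.
§19.6 does not board or breed animals; sells secondhand or consigned goods; closes 11:00 PM, at/before 1:00 AM → Kennel Permit not required.
§19.7 does not host events open to the public; closes 11:00 PM, at/before 1:00 AM → Compliance Permit not required.
§19.8 does not provide personal fitness instruction → Annual Certificate not required.

None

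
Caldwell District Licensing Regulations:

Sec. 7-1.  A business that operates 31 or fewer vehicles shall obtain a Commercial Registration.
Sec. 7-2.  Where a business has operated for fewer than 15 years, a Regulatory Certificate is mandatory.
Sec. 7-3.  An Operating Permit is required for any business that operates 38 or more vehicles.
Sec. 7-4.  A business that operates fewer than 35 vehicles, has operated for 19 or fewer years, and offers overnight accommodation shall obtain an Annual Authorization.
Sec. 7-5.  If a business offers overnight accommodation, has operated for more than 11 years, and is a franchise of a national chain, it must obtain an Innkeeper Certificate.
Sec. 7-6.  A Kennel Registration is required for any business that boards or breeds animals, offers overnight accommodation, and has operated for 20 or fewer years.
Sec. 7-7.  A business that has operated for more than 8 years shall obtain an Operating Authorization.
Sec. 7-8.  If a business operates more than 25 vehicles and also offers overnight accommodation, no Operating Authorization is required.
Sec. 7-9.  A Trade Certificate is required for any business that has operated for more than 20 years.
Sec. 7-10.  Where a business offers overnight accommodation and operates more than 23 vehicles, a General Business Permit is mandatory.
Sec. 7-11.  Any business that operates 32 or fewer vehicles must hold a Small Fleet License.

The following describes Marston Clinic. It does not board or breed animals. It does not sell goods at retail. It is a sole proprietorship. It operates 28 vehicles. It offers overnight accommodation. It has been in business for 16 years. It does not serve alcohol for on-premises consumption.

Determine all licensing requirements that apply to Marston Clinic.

Annual Authorization, Commercial Registration, General Business Permit, Small Fleet License

Sec. 7-1. vehicles 28 ≤ 31 → Commercial Registration required.
Sec. 7-2. years in business 16 ≥ 15 → Regulatory Certificate not required.
Sec. 7-3. vehicles 28 < 38 → Operating Permit not required.
Sec. 7-4. vehicles 28 < 35; years in business 16 ≤ 19; offers overnight accommodation → Annual Authorization required.
Sec. 7-5. offers overnight accommodation; years in business 16 > 11; is a sole proprietorship (not: is a franchise of a national chain) → Innkeeper Certificate not required.
Sec. 7-6. does not board or breed animals; offers overnight accommodation; years in business 16 ≤ 20 → Kennel Registration not required.
Sec. 7-7. years in business 16 > 8 → Operating Authorization required.
Sec. 7-8. vehicles 28 > 25; offers overnight accommodation → exempt from Operating Authorization.
Sec. 7-9. years in business 16 ≤ 20 → Trade Certificate not required.
Sec. 7-10. offers overnight accommodation; vehicles 28 > 23 → General Business Permit required.
Sec. 7-11. vehicles 28 ≤ 32 → Small Fleet License required.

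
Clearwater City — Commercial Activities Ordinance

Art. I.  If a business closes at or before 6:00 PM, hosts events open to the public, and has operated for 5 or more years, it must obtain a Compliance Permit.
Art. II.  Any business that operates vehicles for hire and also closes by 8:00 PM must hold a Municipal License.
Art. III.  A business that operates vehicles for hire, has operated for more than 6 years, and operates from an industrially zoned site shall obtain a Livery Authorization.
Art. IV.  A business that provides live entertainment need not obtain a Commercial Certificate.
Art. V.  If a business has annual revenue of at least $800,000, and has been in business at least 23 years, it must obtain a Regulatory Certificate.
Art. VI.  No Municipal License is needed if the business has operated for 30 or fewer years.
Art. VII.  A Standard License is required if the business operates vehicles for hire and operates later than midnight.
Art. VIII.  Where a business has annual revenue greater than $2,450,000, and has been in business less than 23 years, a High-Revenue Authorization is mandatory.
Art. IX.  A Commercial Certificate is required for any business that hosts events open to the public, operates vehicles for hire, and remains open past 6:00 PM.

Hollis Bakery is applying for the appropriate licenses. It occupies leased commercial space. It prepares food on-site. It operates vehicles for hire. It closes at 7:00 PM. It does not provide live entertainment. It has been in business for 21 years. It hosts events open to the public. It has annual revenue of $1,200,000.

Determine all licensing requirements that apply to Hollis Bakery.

Art. I. closes 7:00 PM, after 6:00 PM; hosts events open to the public; years in business 21 ≥ 5 → Compliance Permit not required.
Art. II. operates vehicles for hire; closes 7:00 PM, at/before 8:00 PM → Municipal License required.
Art. III. operates vehicles for hire; years in business 21 > 6; occupies leased commercial space (not: operates from an industrially zoned site) → Livery Authorization not required.
Art. IV. does not provide live entertainment → Commercial Certificate exemption does not apply.
Art. V. revenue $1,200,000 ≥ $800,000; years in business 21 < 23 → Regulatory Certificate not required.
Art. VI. years in business 21 ≤ 30 → exempt from Municipal License.
Art. VII. operates vehicles for hire; closes 7:00 PM, at/before midnight → Standard License not required.
Art. VIII. revenue $1,200,000 ≤ $2,450,000; years in business 21 < 23 → High-Revenue Authorization not required.
Art. IX. hosts events open to the public; operates vehicles for hire; closes 7:00 PM, after 6:00 PM → Commercial Certificate required.

Commercial Certificate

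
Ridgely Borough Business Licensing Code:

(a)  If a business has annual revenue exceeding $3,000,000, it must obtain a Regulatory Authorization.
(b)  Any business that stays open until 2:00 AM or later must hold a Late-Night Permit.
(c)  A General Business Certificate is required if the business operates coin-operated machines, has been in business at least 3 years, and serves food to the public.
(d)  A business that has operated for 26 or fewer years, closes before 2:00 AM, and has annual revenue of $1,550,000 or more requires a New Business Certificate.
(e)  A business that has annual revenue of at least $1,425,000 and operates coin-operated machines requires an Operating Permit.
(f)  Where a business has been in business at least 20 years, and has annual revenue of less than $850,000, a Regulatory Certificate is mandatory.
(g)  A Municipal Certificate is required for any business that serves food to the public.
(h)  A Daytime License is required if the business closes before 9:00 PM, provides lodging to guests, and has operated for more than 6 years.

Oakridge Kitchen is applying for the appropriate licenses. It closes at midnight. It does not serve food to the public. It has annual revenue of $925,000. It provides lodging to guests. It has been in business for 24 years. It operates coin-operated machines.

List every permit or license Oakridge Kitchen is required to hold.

None

(a) revenue $925,000 ≤ $3,000,000 → Regulatory Authorization not required.
(b) closes midnight, at/before 2:00 AM → Late-Night Permit not required.
(c) operates coin-operated machines; years in business 24 ≥ 3; does not serve food to the public → General Business Certificate not required.
(d) years in business 24 ≤ 26; closes midnight, at/before 2:00 AM; revenue $925,000 < $1,550,000 → New Business Certificate not required.
(e) revenue $925,000 < $1,425,000; operates coin-operated machines → Operating Permit not required.
(f) years in business 24 ≥ 20; revenue $925,000 ≥ $850,000 → Regulatory Certificate not required.
(g) does not serve food to the public → Municipal Certificate not required.
(h) closes midnight, after 9:00 PM; provides lodging to guests; years in business 24 > 6 → Daytime License not required.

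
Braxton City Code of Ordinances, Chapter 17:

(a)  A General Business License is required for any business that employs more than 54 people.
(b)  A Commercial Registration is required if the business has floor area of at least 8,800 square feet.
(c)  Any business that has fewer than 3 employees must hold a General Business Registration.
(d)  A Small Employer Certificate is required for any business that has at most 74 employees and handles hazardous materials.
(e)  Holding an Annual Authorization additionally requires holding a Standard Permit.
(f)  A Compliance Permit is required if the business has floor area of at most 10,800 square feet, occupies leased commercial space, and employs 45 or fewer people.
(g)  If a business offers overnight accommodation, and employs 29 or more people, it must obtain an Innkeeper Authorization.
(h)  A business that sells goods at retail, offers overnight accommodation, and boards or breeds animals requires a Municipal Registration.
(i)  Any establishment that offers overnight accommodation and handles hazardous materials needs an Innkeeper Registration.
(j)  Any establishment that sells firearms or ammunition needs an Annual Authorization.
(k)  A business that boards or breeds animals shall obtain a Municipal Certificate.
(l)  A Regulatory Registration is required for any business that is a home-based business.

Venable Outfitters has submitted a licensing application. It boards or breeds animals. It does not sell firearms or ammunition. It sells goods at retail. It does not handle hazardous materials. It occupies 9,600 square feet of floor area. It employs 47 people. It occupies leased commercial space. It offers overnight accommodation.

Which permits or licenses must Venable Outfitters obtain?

Commercial Registration, Innkeeper Authorization, Municipal Certificate, Municipal Registration

(a) employees 47 ≤ 54 → General Business License not required.
(b) floor area 9,600 square feet ≥ 8,800 square feet → Commercial Registration required.
(c) employees 47 ≥ 3 → General Business Registration not required.
(d) employees 47 ≤ 74; does not handle hazardous materials → Small Employer Certificate not required.
(e) Annual Authorization is not required → no effect.
(f) floor area 9,600 square feet ≤ 10,800 square feet; occupies leased commercial space; employees 47 > 45 → Compliance Permit not required.
(g) offers overnight accommodation; employees 47 ≥ 29 → Innkeeper Authorization required.
(h) sells goods at retail; offers overnight accommodation; boards or breeds animals → Municipal Registration required.
(i) offers overnight accommodation; does not handle hazardous materials → Innkeeper Registration not required.
(j) does not sell firearms or ammunition → Annual Authorization not required.
(k) boards or breeds animals → Municipal Certificate required.
(l) occupies leased commercial space (not: is a home-based business) → Regulatory Registration not required.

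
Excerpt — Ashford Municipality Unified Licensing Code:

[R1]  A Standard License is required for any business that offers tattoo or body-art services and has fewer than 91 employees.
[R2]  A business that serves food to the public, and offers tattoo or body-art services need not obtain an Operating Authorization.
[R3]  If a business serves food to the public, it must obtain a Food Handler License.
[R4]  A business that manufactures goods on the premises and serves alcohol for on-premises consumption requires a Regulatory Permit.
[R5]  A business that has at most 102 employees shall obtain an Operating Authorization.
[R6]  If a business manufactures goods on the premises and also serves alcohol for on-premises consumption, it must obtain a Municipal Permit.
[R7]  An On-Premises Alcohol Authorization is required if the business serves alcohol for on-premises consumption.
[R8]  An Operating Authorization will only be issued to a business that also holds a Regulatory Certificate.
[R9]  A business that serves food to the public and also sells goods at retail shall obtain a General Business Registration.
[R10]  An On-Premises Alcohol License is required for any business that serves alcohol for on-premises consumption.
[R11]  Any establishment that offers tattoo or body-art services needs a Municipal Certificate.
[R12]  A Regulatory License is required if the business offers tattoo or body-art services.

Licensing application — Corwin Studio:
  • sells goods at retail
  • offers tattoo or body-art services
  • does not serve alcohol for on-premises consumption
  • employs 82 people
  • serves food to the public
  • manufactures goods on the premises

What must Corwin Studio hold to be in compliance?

Food Handler License, General Business Registration, Municipal Certificate, Regulatory License, Standard License

[R1] offers tattoo or body-art services; employees 82 < 91 → Standard License required.
[R2] serves food to the public; offers tattoo or body-art services → exempt from Operating Authorization.
[R3] serves food to the public → Food Handler License required.
[R4] manufactures goods on the premises; does not serve alcohol for on-premises consumption → Regulatory Permit not required.
[R5] employees 82 ≤ 102 → Operating Authorization required.
[R6] manufactures goods on the premises; does not serve alcohol for on-premises consumption → Municipal Permit not required.
[R7] does not serve alcohol for on-premises consumption → On-Premises Alcohol Authorization not required.
[R8] Operating Authorization is not required → no effect.
[R9] serves food to the public; sells goods at retail → General Business Registration required.
[R10] does not serve alcohol for on-premises consumption → On-Premises Alcohol License not required.
[R11] offers tattoo or body-art services → Municipal Certificate required.
[R12] offers tattoo or body-art services → Regulatory License required.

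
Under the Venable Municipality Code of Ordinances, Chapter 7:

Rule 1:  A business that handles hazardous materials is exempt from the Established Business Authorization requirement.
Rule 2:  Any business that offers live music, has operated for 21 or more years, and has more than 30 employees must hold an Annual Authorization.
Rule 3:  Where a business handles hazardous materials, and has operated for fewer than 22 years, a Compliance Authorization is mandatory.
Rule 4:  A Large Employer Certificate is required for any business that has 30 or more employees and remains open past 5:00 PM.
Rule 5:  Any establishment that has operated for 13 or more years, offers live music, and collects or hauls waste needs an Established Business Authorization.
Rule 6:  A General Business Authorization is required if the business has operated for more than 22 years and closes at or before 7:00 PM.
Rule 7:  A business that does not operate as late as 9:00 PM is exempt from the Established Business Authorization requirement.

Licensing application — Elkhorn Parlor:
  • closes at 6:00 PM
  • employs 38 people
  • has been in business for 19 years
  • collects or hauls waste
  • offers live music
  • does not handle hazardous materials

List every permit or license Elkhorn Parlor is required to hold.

Large Employer Certificate

Rule 1: does not handle hazardous materials → Established Business Authorization exemption does not apply.
Rule 2: offers live music; years in business 19 < 21; employees 38 > 30 → Annual Authorization not required.
Rule 3: does not handle hazardous materials; years in business 19 < 22 → Compliance Authorization not required.
Rule 4: employees 38 ≥ 30; closes 6:00 PM, after 5:00 PM → Large Employer Certificate required.
Rule 5: years in business 19 ≥ 13; offers live music; collects or hauls waste → Established Business Authorization required.
Rule 6: years in business 19 ≤ 22; closes 6:00 PM, at/before 7:00 PM → General Business Authorization not required.
Rule 7: closes 6:00 PM, at/before 9:00 PM → exempt from Established Business Authorization.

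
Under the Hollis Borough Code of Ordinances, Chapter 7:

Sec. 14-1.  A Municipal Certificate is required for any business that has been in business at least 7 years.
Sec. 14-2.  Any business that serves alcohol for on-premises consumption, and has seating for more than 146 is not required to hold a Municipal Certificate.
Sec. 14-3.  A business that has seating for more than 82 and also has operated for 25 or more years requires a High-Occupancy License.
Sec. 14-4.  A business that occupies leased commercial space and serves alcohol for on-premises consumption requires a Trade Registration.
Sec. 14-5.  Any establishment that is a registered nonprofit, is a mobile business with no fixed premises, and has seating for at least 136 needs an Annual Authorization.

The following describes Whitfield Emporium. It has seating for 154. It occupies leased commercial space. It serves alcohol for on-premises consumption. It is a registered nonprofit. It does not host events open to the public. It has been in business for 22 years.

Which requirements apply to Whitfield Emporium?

Trade Registration

Sec. 14-1. years in business 22 ≥ 7 → Municipal Certificate required.
Sec. 14-2. serves alcohol for on-premises consumption; seating 154 > 146 → exempt from Municipal Certificate.
Sec. 14-3. seating 154 > 82; years in business 22 < 25 → High-Occupancy License not required.
Sec. 14-4. occupies leased commercial space; serves alcohol for on-premises consumption → Trade Registration required.
Sec. 14-5. is a registered nonprofit; occupies leased commercial space (not: is a mobile business with no fixed premises); seating 154 ≥ 136 → Annual Authorization not required.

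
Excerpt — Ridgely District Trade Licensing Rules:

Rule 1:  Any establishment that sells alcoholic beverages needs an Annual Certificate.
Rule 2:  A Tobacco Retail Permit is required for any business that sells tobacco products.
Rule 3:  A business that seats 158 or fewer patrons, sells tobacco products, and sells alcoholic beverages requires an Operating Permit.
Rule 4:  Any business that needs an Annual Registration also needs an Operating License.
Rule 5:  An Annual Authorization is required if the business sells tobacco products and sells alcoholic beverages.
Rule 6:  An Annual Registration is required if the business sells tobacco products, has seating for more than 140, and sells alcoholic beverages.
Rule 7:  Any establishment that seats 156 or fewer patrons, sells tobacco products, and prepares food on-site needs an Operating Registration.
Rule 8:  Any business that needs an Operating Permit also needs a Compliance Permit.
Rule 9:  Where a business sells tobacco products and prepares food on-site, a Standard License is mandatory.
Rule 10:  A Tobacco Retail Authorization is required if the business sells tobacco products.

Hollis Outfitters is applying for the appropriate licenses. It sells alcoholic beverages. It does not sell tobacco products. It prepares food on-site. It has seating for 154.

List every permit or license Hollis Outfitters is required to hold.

Rule 1: sells alcoholic beverages → Annual Certificate required.
Rule 2: does not sell tobacco products → Tobacco Retail Permit not required.
Rule 3: seating 154 ≤ 158; does not sell tobacco products; sells alcoholic beverages → Operating Permit not required.
Rule 4: Annual Registration is not required → no effect.
Rule 5: does not sell tobacco products; sells alcoholic beverages → Annual Authorization not required.
Rule 6: does not sell tobacco products; seating 154 > 140; sells alcoholic beverages → Annual Registration not required.
Rule 7: seating 154 ≤ 156; does not sell tobacco products; prepares food on-site → Operating Registration not required.
Rule 8: Operating Permit is not required → no effect.
Rule 9: does not sell tobacco products; prepares food on-site → Standard License not required.
Rule 10: does not sell tobacco products → Tobacco Retail Authorization not required.

Annual Certificate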